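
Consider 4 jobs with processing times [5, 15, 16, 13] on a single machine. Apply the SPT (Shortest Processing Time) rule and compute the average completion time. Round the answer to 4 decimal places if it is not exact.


Sort jobs by processing time (SPT order): [5, 13, 15, 16]
Compute completion times sequentially:
  Job 1: processing = 5, completes at 5
  Job 2: processing = 13, completes at 18
  Job 3: processing = 15, completes at 33
  Job 4: processing = 16, completes at 49
Sum of completion times = 105
Average completion time = 105/4 = 26.25

26.25


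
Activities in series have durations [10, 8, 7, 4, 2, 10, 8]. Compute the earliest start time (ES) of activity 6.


Activity 6 starts after activities 1 through 5 complete.
Predecessor durations: [10, 8, 7, 4, 2]
ES = 10 + 8 + 7 + 4 + 2 = 31

31


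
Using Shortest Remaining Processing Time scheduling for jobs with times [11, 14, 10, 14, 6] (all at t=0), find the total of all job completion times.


Since all jobs arrive at t=0, SRPT equals SPT ordering.
SPT order: [6, 10, 11, 14, 14]
Completion times:
  Job 1: p=6, C=6
  Job 2: p=10, C=16
  Job 3: p=11, C=27
  Job 4: p=14, C=41
  Job 5: p=14, C=55
Total completion time = 6 + 16 + 27 + 41 + 55 = 145

145


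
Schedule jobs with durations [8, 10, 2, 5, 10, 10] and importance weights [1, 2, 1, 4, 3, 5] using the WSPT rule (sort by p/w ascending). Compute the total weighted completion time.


Compute p/w ratios and sort ascending (WSPT): [(5, 4), (2, 1), (10, 5), (10, 3), (10, 2), (8, 1)]
Compute weighted completion times:
  Job (p=5,w=4): C=5, w*C=4*5=20
  Job (p=2,w=1): C=7, w*C=1*7=7
  Job (p=10,w=5): C=17, w*C=5*17=85
  Job (p=10,w=3): C=27, w*C=3*27=81
  Job (p=10,w=2): C=37, w*C=2*37=74
  Job (p=8,w=1): C=45, w*C=1*45=45
Total weighted completion time = 312

312


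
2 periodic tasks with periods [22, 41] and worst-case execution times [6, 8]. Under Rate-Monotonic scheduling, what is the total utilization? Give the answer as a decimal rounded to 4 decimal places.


Compute individual utilizations (exact fractions):
  Task 1: C/T = 6/22 = 3/11 (approx. 0.2727)
  Task 2: C/T = 8/41 (approx. 0.1951)
Total utilization U = 3/11 + 8/41 = 211/451
Rounded to 4 decimal places: U = 0.4678
RM (Liu & Layland) bound for 2 tasks = 0.828427; compare with U = 211/451 (approx. 0.467849)
U <= bound, so schedulable by RM sufficient condition.

0.4678


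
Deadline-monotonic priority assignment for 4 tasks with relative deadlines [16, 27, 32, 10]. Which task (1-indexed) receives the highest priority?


Sort tasks by relative deadline (ascending):
  Task 4: deadline = 10
  Task 1: deadline = 16
  Task 2: deadline = 27
  Task 3: deadline = 32
Priority order (highest first): [4, 1, 2, 3]
Highest priority task = 4

4


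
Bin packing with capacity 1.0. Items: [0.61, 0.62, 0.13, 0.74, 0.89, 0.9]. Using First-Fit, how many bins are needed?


Place items sequentially using First-Fit:
  Item 0.61 -> new Bin 1
  Item 0.62 -> new Bin 2
  Item 0.13 -> Bin 1 (now 0.74)
  Item 0.74 -> new Bin 3
  Item 0.89 -> new Bin 4
  Item 0.9 -> new Bin 5
Total bins used = 5

5


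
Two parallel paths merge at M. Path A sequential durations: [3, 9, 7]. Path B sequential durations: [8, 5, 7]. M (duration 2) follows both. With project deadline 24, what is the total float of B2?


Forward pass: ES(B2) = sum of predecessors on chain B = 8
EF = ES + duration = 8 + 5 = 13
Backward pass: LF(M) = deadline = 24; LS(M) = 24 - 2 = 22
LF(B2) = LS(M) - sum(successors on chain B) = 22 - 7 = 15
LS = LF - duration = 15 - 5 = 10
Total float = LS - ES = 10 - 8 = 2

2


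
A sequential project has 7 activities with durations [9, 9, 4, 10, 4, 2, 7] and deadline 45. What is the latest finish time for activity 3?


LF(activity 3) = deadline - sum of successor durations
Successors: activities 4 through 7 with durations [10, 4, 2, 7]
Sum of successor durations = 23
LF = 45 - 23 = 22

22


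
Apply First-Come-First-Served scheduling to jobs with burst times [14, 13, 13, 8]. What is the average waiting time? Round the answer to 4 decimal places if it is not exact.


FCFS order (as given): [14, 13, 13, 8]
Waiting times:
  Job 1: wait = 0
  Job 2: wait = 14
  Job 3: wait = 27
  Job 4: wait = 40
Sum of waiting times = 81
Average waiting time = 81/4 = 20.25

20.25


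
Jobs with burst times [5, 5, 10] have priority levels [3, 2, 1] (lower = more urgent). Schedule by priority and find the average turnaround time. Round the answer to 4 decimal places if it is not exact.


Sort by priority (ascending = highest first):
Order: [(1, 10), (2, 5), (3, 5)]
Completion times:
  Priority 1, burst=10, C=10
  Priority 2, burst=5, C=15
  Priority 3, burst=5, C=20
Average turnaround = 45/3 = 15.0

15.0


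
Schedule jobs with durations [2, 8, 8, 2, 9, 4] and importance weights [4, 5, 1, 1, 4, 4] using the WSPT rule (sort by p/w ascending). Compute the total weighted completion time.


Compute p/w ratios and sort ascending (WSPT): [(2, 4), (4, 4), (8, 5), (2, 1), (9, 4), (8, 1)]
Compute weighted completion times:
  Job (p=2,w=4): C=2, w*C=4*2=8
  Job (p=4,w=4): C=6, w*C=4*6=24
  Job (p=8,w=5): C=14, w*C=5*14=70
  Job (p=2,w=1): C=16, w*C=1*16=16
  Job (p=9,w=4): C=25, w*C=4*25=100
  Job (p=8,w=1): C=33, w*C=1*33=33
Total weighted completion time = 251

251


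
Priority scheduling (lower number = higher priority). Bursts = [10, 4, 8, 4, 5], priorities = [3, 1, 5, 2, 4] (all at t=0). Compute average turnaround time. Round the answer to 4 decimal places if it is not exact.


Sort by priority (ascending = highest first):
Order: [(1, 4), (2, 4), (3, 10), (4, 5), (5, 8)]
Completion times:
  Priority 1, burst=4, C=4
  Priority 2, burst=4, C=8
  Priority 3, burst=10, C=18
  Priority 4, burst=5, C=23
  Priority 5, burst=8, C=31
Average turnaround = 84/5 = 16.8

16.8


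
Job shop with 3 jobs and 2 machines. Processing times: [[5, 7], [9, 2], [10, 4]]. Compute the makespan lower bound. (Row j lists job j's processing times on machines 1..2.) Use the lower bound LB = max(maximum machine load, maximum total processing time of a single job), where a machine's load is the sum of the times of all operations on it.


Machine loads:
  Machine 1: 5 + 9 + 10 = 24
  Machine 2: 7 + 2 + 4 = 13
Max machine load = 24
Job totals:
  Job 1: 12
  Job 2: 11
  Job 3: 14
Max job total = 14
Lower bound = max(24, 14) = 24

24


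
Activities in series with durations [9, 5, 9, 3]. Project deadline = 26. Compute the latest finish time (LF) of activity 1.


LF(activity 1) = deadline - sum of successor durations
Successors: activities 2 through 4 with durations [5, 9, 3]
Sum of successor durations = 17
LF = 26 - 17 = 9

9


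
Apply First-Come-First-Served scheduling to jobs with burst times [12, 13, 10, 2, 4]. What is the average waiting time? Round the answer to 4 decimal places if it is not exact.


FCFS order (as given): [12, 13, 10, 2, 4]
Waiting times:
  Job 1: wait = 0
  Job 2: wait = 12
  Job 3: wait = 25
  Job 4: wait = 35
  Job 5: wait = 37
Sum of waiting times = 109
Average waiting time = 109/5 = 21.8

21.8


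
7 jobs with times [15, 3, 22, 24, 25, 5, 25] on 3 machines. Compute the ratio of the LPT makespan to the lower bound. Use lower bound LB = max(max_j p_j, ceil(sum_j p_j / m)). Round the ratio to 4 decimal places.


LPT order: [25, 25, 24, 22, 15, 5, 3]
Machine loads after assignment: [40, 33, 46]
LPT makespan = 46
Lower bound = max(max_job, ceil(total/3)) = max(25, 40) = 40
Ratio = 46 / 40 = 1.15

1.15


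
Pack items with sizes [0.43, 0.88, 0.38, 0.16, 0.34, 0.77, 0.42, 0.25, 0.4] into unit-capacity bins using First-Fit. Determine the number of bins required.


Place items sequentially using First-Fit:
  Item 0.43 -> new Bin 1
  Item 0.88 -> new Bin 2
  Item 0.38 -> Bin 1 (now 0.81)
  Item 0.16 -> Bin 1 (now 0.97)
  Item 0.34 -> new Bin 3
  Item 0.77 -> new Bin 4
  Item 0.42 -> Bin 3 (now 0.76)
  Item 0.25 -> new Bin 5
  Item 0.4 -> Bin 5 (now 0.65)
Total bins used = 5

5


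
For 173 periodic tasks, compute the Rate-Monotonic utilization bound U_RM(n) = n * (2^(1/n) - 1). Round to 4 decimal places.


Compute 2^(1/173) = 1.0040146684
Subtract 1: 1.0040146684 - 1 = 0.0040146684
Multiply by n: 173 * 0.0040146684 = 0.6945376332
Round to 4 dp: 0.6945

0.6945


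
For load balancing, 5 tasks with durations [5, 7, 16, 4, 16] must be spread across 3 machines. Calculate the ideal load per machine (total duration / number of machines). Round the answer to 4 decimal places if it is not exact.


Total processing time = 5 + 7 + 16 + 4 + 16 = 48
Number of machines = 3
Ideal balanced load = 48 / 3 = 16.0

16.0


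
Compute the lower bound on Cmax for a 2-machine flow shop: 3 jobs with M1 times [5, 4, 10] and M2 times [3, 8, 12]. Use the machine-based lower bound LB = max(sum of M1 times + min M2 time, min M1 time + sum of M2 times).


LB1 = sum(M1 times) + min(M2 times) = 19 + 3 = 22
LB2 = min(M1 times) + sum(M2 times) = 4 + 23 = 27
Lower bound = max(LB1, LB2) = max(22, 27) = 27

27


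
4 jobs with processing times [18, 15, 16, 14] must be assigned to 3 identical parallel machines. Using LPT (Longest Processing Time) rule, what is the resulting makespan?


Sort jobs in decreasing order (LPT): [18, 16, 15, 14]
Assign each job to the least loaded machine:
  Machine 1: jobs [18], load = 18
  Machine 2: jobs [16], load = 16
  Machine 3: jobs [15, 14], load = 29
Makespan = max load = 29

29


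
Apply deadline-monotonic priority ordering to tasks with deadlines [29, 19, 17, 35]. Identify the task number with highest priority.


Sort tasks by relative deadline (ascending):
  Task 3: deadline = 17
  Task 2: deadline = 19
  Task 1: deadline = 29
  Task 4: deadline = 35
Priority order (highest first): [3, 2, 1, 4]
Highest priority task = 3

3


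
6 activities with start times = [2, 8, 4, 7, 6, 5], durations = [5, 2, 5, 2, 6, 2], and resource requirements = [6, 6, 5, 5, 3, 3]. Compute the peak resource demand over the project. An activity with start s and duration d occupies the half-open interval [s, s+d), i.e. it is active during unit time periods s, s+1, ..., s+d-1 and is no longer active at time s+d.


Each activity i is active on [start_i, start_i + duration_i).
Compute total resource usage per time slot:
  t=0: active resources = [], total = 0
  t=1: active resources = [], total = 0
  t=2: active resources = [6], total = 6
  t=3: active resources = [6], total = 6
  t=4: active resources = [6, 5], total = 11
  t=5: active resources = [6, 5, 3], total = 14
  t=6: active resources = [6, 5, 3, 3], total = 17
  t=7: active resources = [5, 5, 3], total = 13
  t=8: active resources = [6, 5, 5, 3], total = 19
  t=9: active resources = [6, 3], total = 9
  t=10: active resources = [3], total = 3
  t=11: active resources = [3], total = 3
Peak resource demand = 19

19


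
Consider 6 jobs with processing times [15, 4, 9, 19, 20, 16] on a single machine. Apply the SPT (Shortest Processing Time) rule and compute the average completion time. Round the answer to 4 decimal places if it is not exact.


Sort jobs by processing time (SPT order): [4, 9, 15, 16, 19, 20]
Compute completion times sequentially:
  Job 1: processing = 4, completes at 4
  Job 2: processing = 9, completes at 13
  Job 3: processing = 15, completes at 28
  Job 4: processing = 16, completes at 44
  Job 5: processing = 19, completes at 63
  Job 6: processing = 20, completes at 83
Sum of completion times = 235
Average completion time = 235/6 = 39.1667

39.1667


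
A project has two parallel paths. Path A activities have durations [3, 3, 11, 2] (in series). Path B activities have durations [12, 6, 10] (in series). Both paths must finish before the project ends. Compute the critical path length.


Path A total = 3 + 3 + 11 + 2 = 19
Path B total = 12 + 6 + 10 = 28
Critical path = longest path = max(19, 28) = 28

28


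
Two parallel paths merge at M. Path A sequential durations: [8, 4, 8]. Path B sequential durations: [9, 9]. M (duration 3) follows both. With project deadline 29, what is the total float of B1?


Forward pass: ES(B1) = sum of predecessors on chain B = 0
EF = ES + duration = 0 + 9 = 9
Backward pass: LF(M) = deadline = 29; LS(M) = 29 - 3 = 26
LF(B1) = LS(M) - sum(successors on chain B) = 26 - 9 = 17
LS = LF - duration = 17 - 9 = 8
Total float = LS - ES = 8 - 0 = 8

8


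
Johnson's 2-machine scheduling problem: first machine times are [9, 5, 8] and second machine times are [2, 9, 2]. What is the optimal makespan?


Apply Johnson's rule:
  Group 1 (a <= b): [(2, 5, 9)]
  Group 2 (a > b): [(1, 9, 2), (3, 8, 2)]
Optimal job order: [2, 1, 3]
Schedule:
  Job 2: M1 done at 5, M2 done at 14
  Job 1: M1 done at 14, M2 done at 16
  Job 3: M1 done at 22, M2 done at 24
Makespan = 24

24


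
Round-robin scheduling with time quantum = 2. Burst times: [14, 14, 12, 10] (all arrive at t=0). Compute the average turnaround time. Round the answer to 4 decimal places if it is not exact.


Time quantum = 2
Execution trace:
  J1 runs 2 units, time = 2
  J2 runs 2 units, time = 4
  J3 runs 2 units, time = 6
  J4 runs 2 units, time = 8
  J1 runs 2 units, time = 10
  J2 runs 2 units, time = 12
  J3 runs 2 units, time = 14
  J4 runs 2 units, time = 16
  J1 runs 2 units, time = 18
  J2 runs 2 units, time = 20
  J3 runs 2 units, time = 22
  J4 runs 2 units, time = 24
  J1 runs 2 units, time = 26
  J2 runs 2 units, time = 28
  J3 runs 2 units, time = 30
  J4 runs 2 units, time = 32
  J1 runs 2 units, time = 34
  J2 runs 2 units, time = 36
  J3 runs 2 units, time = 38
  J4 runs 2 units, time = 40
  J1 runs 2 units, time = 42
  J2 runs 2 units, time = 44
  J3 runs 2 units, time = 46
  J1 runs 2 units, time = 48
  J2 runs 2 units, time = 50
Finish times: [48, 50, 46, 40]
Average turnaround = 184/4 = 46.0

46.0


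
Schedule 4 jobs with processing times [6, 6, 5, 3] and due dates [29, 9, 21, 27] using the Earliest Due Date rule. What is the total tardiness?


Sort by due date (EDD order): [(6, 9), (5, 21), (3, 27), (6, 29)]
Compute completion times and tardiness:
  Job 1: p=6, d=9, C=6, tardiness=max(0,6-9)=0
  Job 2: p=5, d=21, C=11, tardiness=max(0,11-21)=0
  Job 3: p=3, d=27, C=14, tardiness=max(0,14-27)=0
  Job 4: p=6, d=29, C=20, tardiness=max(0,20-29)=0
Total tardiness = 0

0


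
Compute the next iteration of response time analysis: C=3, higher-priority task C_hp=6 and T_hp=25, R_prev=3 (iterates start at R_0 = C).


R_next = C + ceil(R_prev / T_hp) * C_hp
ceil(3 / 25) = ceil(0.12) = 1
Interference = 1 * 6 = 6
R_next = 3 + 6 = 9

9


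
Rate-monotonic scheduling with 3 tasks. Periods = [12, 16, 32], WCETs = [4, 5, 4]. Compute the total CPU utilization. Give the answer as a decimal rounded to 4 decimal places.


Compute individual utilizations (exact fractions):
  Task 1: C/T = 4/12 = 1/3 (approx. 0.3333)
  Task 2: C/T = 5/16 (approx. 0.3125)
  Task 3: C/T = 4/32 = 1/8 (approx. 0.125)
Total utilization U = 1/3 + 5/16 + 1/8 = 37/48
Rounded to 4 decimal places: U = 0.7708
RM (Liu & Layland) bound for 3 tasks = 0.779763; compare with U = 37/48 (approx. 0.770833)
U <= bound, so schedulable by RM sufficient condition.

0.7708


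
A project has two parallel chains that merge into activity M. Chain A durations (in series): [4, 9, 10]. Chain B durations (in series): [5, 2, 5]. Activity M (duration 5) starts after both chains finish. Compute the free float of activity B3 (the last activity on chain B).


ES(B3) = sum of predecessors on chain B = 7
EF(B3) = ES + duration = 7 + 5 = 12
Successor of B3 is M. ES(M) = max(sum(A), sum(B)) = max(23, 12) = 23
Free float = ES(successor) - EF(current) = 23 - 12 = 11

11


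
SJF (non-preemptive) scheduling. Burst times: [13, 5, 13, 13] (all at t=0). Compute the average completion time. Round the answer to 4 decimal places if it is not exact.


SJF order (ascending): [5, 13, 13, 13]
Completion times:
  Job 1: burst=5, C=5
  Job 2: burst=13, C=18
  Job 3: burst=13, C=31
  Job 4: burst=13, C=44
Average completion = 98/4 = 24.5

24.5


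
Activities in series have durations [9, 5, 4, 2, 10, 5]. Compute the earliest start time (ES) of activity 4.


Activity 4 starts after activities 1 through 3 complete.
Predecessor durations: [9, 5, 4]
ES = 9 + 5 + 4 = 18

18


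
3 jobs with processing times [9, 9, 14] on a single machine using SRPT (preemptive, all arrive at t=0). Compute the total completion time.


Since all jobs arrive at t=0, SRPT equals SPT ordering.
SPT order: [9, 9, 14]
Completion times:
  Job 1: p=9, C=9
  Job 2: p=9, C=18
  Job 3: p=14, C=32
Total completion time = 9 + 18 + 32 = 59

59


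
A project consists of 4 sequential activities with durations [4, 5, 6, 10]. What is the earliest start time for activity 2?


Activity 2 starts after activities 1 through 1 complete.
Predecessor durations: [4]
ES = 4 = 4

4


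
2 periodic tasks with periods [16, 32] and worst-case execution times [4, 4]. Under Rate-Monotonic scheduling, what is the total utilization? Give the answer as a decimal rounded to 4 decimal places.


Compute individual utilizations (exact fractions):
  Task 1: C/T = 4/16 = 1/4 (approx. 0.25)
  Task 2: C/T = 4/32 = 1/8 (approx. 0.125)
Total utilization U = 1/4 + 1/8 = 3/8
Rounded to 4 decimal places: U = 0.3750
RM (Liu & Layland) bound for 2 tasks = 0.828427; compare with U = 3/8 (approx. 0.375000)
U <= bound, so schedulable by RM sufficient condition.

0.3750


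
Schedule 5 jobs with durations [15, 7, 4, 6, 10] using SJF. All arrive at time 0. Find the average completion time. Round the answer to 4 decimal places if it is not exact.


SJF order (ascending): [4, 6, 7, 10, 15]
Completion times:
  Job 1: burst=4, C=4
  Job 2: burst=6, C=10
  Job 3: burst=7, C=17
  Job 4: burst=10, C=27
  Job 5: burst=15, C=42
Average completion = 100/5 = 20.0

20.0


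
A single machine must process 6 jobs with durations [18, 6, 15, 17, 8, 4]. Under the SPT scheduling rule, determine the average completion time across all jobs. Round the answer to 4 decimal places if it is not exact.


Sort jobs by processing time (SPT order): [4, 6, 8, 15, 17, 18]
Compute completion times sequentially:
  Job 1: processing = 4, completes at 4
  Job 2: processing = 6, completes at 10
  Job 3: processing = 8, completes at 18
  Job 4: processing = 15, completes at 33
  Job 5: processing = 17, completes at 50
  Job 6: processing = 18, completes at 68
Sum of completion times = 183
Average completion time = 183/6 = 30.5

30.5


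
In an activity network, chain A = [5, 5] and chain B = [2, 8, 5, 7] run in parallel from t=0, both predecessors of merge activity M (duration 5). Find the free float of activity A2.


ES(A2) = sum of predecessors on chain A = 5
EF(A2) = ES + duration = 5 + 5 = 10
Successor of A2 is M. ES(M) = max(sum(A), sum(B)) = max(10, 22) = 22
Free float = ES(successor) - EF(current) = 22 - 10 = 12

12


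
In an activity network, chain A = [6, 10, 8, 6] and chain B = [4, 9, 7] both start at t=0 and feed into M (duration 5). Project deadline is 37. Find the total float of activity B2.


Forward pass: ES(B2) = sum of predecessors on chain B = 4
EF = ES + duration = 4 + 9 = 13
Backward pass: LF(M) = deadline = 37; LS(M) = 37 - 5 = 32
LF(B2) = LS(M) - sum(successors on chain B) = 32 - 7 = 25
LS = LF - duration = 25 - 9 = 16
Total float = LS - ES = 16 - 4 = 12

12


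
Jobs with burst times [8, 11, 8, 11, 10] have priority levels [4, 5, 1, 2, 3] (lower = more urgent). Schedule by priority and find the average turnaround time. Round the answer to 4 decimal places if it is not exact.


Sort by priority (ascending = highest first):
Order: [(1, 8), (2, 11), (3, 10), (4, 8), (5, 11)]
Completion times:
  Priority 1, burst=8, C=8
  Priority 2, burst=11, C=19
  Priority 3, burst=10, C=29
  Priority 4, burst=8, C=37
  Priority 5, burst=11, C=48
Average turnaround = 141/5 = 28.2

28.2


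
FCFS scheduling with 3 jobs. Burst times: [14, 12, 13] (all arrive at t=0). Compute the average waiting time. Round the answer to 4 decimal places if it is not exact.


FCFS order (as given): [14, 12, 13]
Waiting times:
  Job 1: wait = 0
  Job 2: wait = 14
  Job 3: wait = 26
Sum of waiting times = 40
Average waiting time = 40/3 = 13.3333

13.3333


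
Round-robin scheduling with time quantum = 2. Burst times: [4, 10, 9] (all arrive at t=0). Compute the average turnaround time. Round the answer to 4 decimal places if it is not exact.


Time quantum = 2
Execution trace:
  J1 runs 2 units, time = 2
  J2 runs 2 units, time = 4
  J3 runs 2 units, time = 6
  J1 runs 2 units, time = 8
  J2 runs 2 units, time = 10
  J3 runs 2 units, time = 12
  J2 runs 2 units, time = 14
  J3 runs 2 units, time = 16
  J2 runs 2 units, time = 18
  J3 runs 2 units, time = 20
  J2 runs 2 units, time = 22
  J3 runs 1 units, time = 23
Finish times: [8, 22, 23]
Average turnaround = 53/3 = 17.6667

17.6667


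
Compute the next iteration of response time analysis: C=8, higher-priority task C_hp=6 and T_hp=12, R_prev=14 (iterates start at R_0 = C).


R_next = C + ceil(R_prev / T_hp) * C_hp
ceil(14 / 12) = ceil(1.1667) = 2
Interference = 2 * 6 = 12
R_next = 8 + 12 = 20

20


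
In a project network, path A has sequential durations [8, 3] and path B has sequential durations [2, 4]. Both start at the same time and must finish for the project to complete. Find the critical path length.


Path A total = 8 + 3 = 11
Path B total = 2 + 4 = 6
Critical path = longest path = max(11, 6) = 11

11


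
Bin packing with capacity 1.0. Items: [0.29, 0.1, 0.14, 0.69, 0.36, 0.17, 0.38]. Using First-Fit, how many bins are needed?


Place items sequentially using First-Fit:
  Item 0.29 -> new Bin 1
  Item 0.1 -> Bin 1 (now 0.39)
  Item 0.14 -> Bin 1 (now 0.53)
  Item 0.69 -> new Bin 2
  Item 0.36 -> Bin 1 (now 0.89)
  Item 0.17 -> Bin 2 (now 0.86)
  Item 0.38 -> new Bin 3
Total bins used = 3

3


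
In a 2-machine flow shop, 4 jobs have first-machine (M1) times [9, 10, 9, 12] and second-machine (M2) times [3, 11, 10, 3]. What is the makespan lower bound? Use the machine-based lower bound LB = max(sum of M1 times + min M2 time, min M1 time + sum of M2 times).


LB1 = sum(M1 times) + min(M2 times) = 40 + 3 = 43
LB2 = min(M1 times) + sum(M2 times) = 9 + 27 = 36
Lower bound = max(LB1, LB2) = max(43, 36) = 43

43


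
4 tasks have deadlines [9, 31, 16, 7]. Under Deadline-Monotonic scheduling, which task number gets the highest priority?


Sort tasks by relative deadline (ascending):
  Task 4: deadline = 7
  Task 1: deadline = 9
  Task 3: deadline = 16
  Task 2: deadline = 31
Priority order (highest first): [4, 1, 3, 2]
Highest priority task = 4

4


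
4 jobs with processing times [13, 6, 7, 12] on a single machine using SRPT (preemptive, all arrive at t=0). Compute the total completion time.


Since all jobs arrive at t=0, SRPT equals SPT ordering.
SPT order: [6, 7, 12, 13]
Completion times:
  Job 1: p=6, C=6
  Job 2: p=7, C=13
  Job 3: p=12, C=25
  Job 4: p=13, C=38
Total completion time = 6 + 13 + 25 + 38 = 82

82


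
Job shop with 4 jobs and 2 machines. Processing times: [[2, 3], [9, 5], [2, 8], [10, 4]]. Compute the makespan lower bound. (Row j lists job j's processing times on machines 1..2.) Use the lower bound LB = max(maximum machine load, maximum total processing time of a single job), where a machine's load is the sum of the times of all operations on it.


Machine loads:
  Machine 1: 2 + 9 + 2 + 10 = 23
  Machine 2: 3 + 5 + 8 + 4 = 20
Max machine load = 23
Job totals:
  Job 1: 5
  Job 2: 14
  Job 3: 10
  Job 4: 14
Max job total = 14
Lower bound = max(23, 14) = 23

23


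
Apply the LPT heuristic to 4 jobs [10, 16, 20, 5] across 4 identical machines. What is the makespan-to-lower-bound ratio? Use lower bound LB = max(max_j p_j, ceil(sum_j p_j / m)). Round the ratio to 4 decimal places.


LPT order: [20, 16, 10, 5]
Machine loads after assignment: [20, 16, 10, 5]
LPT makespan = 20
Lower bound = max(max_job, ceil(total/4)) = max(20, 13) = 20
Ratio = 20 / 20 = 1.0

1.0


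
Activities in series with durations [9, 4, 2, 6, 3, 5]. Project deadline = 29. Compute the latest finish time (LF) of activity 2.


LF(activity 2) = deadline - sum of successor durations
Successors: activities 3 through 6 with durations [2, 6, 3, 5]
Sum of successor durations = 16
LF = 29 - 16 = 13

13


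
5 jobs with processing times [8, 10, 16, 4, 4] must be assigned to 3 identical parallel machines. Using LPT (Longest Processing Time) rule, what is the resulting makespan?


Sort jobs in decreasing order (LPT): [16, 10, 8, 4, 4]
Assign each job to the least loaded machine:
  Machine 1: jobs [16], load = 16
  Machine 2: jobs [10, 4], load = 14
  Machine 3: jobs [8, 4], load = 12
Makespan = max load = 16

16


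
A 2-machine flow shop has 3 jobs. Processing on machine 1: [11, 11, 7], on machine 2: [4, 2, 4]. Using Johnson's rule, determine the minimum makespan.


Apply Johnson's rule:
  Group 1 (a <= b): []
  Group 2 (a > b): [(1, 11, 4), (3, 7, 4), (2, 11, 2)]
Optimal job order: [1, 3, 2]
Schedule:
  Job 1: M1 done at 11, M2 done at 15
  Job 3: M1 done at 18, M2 done at 22
  Job 2: M1 done at 29, M2 done at 31
Makespan = 31

31


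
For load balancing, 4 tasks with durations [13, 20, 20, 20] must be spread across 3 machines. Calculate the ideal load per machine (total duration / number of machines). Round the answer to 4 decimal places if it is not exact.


Total processing time = 13 + 20 + 20 + 20 = 73
Number of machines = 3
Ideal balanced load = 73 / 3 = 24.3333

24.3333


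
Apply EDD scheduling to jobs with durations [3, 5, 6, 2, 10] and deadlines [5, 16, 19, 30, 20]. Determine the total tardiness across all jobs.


Sort by due date (EDD order): [(3, 5), (5, 16), (6, 19), (10, 20), (2, 30)]
Compute completion times and tardiness:
  Job 1: p=3, d=5, C=3, tardiness=max(0,3-5)=0
  Job 2: p=5, d=16, C=8, tardiness=max(0,8-16)=0
  Job 3: p=6, d=19, C=14, tardiness=max(0,14-19)=0
  Job 4: p=10, d=20, C=24, tardiness=max(0,24-20)=4
  Job 5: p=2, d=30, C=26, tardiness=max(0,26-30)=0
Total tardiness = 4

4


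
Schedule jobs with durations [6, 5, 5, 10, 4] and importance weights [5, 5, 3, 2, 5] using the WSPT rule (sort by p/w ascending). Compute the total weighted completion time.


Compute p/w ratios and sort ascending (WSPT): [(4, 5), (5, 5), (6, 5), (5, 3), (10, 2)]
Compute weighted completion times:
  Job (p=4,w=5): C=4, w*C=5*4=20
  Job (p=5,w=5): C=9, w*C=5*9=45
  Job (p=6,w=5): C=15, w*C=5*15=75
  Job (p=5,w=3): C=20, w*C=3*20=60
  Job (p=10,w=2): C=30, w*C=2*30=60
Total weighted completion time = 260

260


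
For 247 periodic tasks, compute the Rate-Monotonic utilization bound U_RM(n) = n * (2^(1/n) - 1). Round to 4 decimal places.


Compute 2^(1/247) = 1.0028102051
Subtract 1: 1.0028102051 - 1 = 0.0028102051
Multiply by n: 247 * 0.0028102051 = 0.6941206597
Round to 4 dp: 0.6941

0.6941


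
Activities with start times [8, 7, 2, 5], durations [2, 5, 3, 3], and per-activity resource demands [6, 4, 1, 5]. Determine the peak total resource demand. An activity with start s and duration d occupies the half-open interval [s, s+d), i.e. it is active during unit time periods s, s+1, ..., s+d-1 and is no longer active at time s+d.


Each activity i is active on [start_i, start_i + duration_i).
Compute total resource usage per time slot:
  t=0: active resources = [], total = 0
  t=1: active resources = [], total = 0
  t=2: active resources = [1], total = 1
  t=3: active resources = [1], total = 1
  t=4: active resources = [1], total = 1
  t=5: active resources = [5], total = 5
  t=6: active resources = [5], total = 5
  t=7: active resources = [4, 5], total = 9
  t=8: active resources = [6, 4], total = 10
  t=9: active resources = [6, 4], total = 10
  t=10: active resources = [4], total = 4
  t=11: active resources = [4], total = 4
Peak resource demand = 10

10


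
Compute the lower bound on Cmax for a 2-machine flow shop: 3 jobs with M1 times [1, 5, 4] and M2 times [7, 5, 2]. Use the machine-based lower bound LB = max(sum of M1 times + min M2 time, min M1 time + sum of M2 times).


LB1 = sum(M1 times) + min(M2 times) = 10 + 2 = 12
LB2 = min(M1 times) + sum(M2 times) = 1 + 14 = 15
Lower bound = max(LB1, LB2) = max(12, 15) = 15

15


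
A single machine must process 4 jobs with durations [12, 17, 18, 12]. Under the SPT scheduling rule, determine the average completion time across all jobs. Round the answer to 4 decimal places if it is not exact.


Sort jobs by processing time (SPT order): [12, 12, 17, 18]
Compute completion times sequentially:
  Job 1: processing = 12, completes at 12
  Job 2: processing = 12, completes at 24
  Job 3: processing = 17, completes at 41
  Job 4: processing = 18, completes at 59
Sum of completion times = 136
Average completion time = 136/4 = 34.0

34.0


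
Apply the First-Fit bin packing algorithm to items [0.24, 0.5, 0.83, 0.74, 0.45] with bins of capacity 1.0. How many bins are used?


Place items sequentially using First-Fit:
  Item 0.24 -> new Bin 1
  Item 0.5 -> Bin 1 (now 0.74)
  Item 0.83 -> new Bin 2
  Item 0.74 -> new Bin 3
  Item 0.45 -> new Bin 4
Total bins used = 4

4


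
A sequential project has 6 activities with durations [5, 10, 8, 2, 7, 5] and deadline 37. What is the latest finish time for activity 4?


LF(activity 4) = deadline - sum of successor durations
Successors: activities 5 through 6 with durations [7, 5]
Sum of successor durations = 12
LF = 37 - 12 = 25

25


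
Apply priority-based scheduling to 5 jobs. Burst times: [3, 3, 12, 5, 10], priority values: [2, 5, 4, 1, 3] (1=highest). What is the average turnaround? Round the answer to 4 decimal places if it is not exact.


Sort by priority (ascending = highest first):
Order: [(1, 5), (2, 3), (3, 10), (4, 12), (5, 3)]
Completion times:
  Priority 1, burst=5, C=5
  Priority 2, burst=3, C=8
  Priority 3, burst=10, C=18
  Priority 4, burst=12, C=30
  Priority 5, burst=3, C=33
Average turnaround = 94/5 = 18.8

18.8


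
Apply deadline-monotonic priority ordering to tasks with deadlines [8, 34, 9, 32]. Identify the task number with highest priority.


Sort tasks by relative deadline (ascending):
  Task 1: deadline = 8
  Task 3: deadline = 9
  Task 4: deadline = 32
  Task 2: deadline = 34
Priority order (highest first): [1, 3, 4, 2]
Highest priority task = 1

1


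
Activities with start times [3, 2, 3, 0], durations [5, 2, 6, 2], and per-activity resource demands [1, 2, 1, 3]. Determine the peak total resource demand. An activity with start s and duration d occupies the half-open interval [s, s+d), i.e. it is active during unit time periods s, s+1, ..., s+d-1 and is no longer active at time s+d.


Each activity i is active on [start_i, start_i + duration_i).
Compute total resource usage per time slot:
  t=0: active resources = [3], total = 3
  t=1: active resources = [3], total = 3
  t=2: active resources = [2], total = 2
  t=3: active resources = [1, 2, 1], total = 4
  t=4: active resources = [1, 1], total = 2
  t=5: active resources = [1, 1], total = 2
  t=6: active resources = [1, 1], total = 2
  t=7: active resources = [1, 1], total = 2
  t=8: active resources = [1], total = 1
Peak resource demand = 4

4


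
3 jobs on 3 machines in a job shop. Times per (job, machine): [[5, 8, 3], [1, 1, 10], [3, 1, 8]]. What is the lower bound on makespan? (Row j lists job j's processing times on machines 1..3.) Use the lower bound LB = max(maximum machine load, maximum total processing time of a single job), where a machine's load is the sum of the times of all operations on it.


Machine loads:
  Machine 1: 5 + 1 + 3 = 9
  Machine 2: 8 + 1 + 1 = 10
  Machine 3: 3 + 10 + 8 = 21
Max machine load = 21
Job totals:
  Job 1: 16
  Job 2: 12
  Job 3: 12
Max job total = 16
Lower bound = max(21, 16) = 21

21


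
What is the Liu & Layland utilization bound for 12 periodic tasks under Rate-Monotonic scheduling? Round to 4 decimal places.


Compute 2^(1/12) = 1.0594630944
Subtract 1: 1.0594630944 - 1 = 0.0594630944
Multiply by n: 12 * 0.0594630944 = 0.7135571328
Round to 4 dp: 0.7136

0.7136


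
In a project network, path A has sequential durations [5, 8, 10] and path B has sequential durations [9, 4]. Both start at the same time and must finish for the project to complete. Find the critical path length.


Path A total = 5 + 8 + 10 = 23
Path B total = 9 + 4 = 13
Critical path = longest path = max(23, 13) = 23

23


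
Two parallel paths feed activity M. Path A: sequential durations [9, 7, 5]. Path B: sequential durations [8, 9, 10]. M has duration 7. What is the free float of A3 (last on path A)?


ES(A3) = sum of predecessors on chain A = 16
EF(A3) = ES + duration = 16 + 5 = 21
Successor of A3 is M. ES(M) = max(sum(A), sum(B)) = max(21, 27) = 27
Free float = ES(successor) - EF(current) = 27 - 21 = 6

6


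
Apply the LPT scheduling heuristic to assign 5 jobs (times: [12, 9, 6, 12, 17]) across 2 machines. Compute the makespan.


Sort jobs in decreasing order (LPT): [17, 12, 12, 9, 6]
Assign each job to the least loaded machine:
  Machine 1: jobs [17, 9], load = 26
  Machine 2: jobs [12, 12, 6], load = 30
Makespan = max load = 30

30


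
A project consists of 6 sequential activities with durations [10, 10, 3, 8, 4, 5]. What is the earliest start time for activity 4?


Activity 4 starts after activities 1 through 3 complete.
Predecessor durations: [10, 10, 3]
ES = 10 + 10 + 3 = 23

23


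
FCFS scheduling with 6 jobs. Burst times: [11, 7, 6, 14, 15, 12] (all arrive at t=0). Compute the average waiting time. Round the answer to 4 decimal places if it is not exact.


FCFS order (as given): [11, 7, 6, 14, 15, 12]
Waiting times:
  Job 1: wait = 0
  Job 2: wait = 11
  Job 3: wait = 18
  Job 4: wait = 24
  Job 5: wait = 38
  Job 6: wait = 53
Sum of waiting times = 144
Average waiting time = 144/6 = 24.0

24.0


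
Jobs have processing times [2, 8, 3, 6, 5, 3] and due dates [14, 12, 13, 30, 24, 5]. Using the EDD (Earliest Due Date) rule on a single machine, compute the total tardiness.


Sort by due date (EDD order): [(3, 5), (8, 12), (3, 13), (2, 14), (5, 24), (6, 30)]
Compute completion times and tardiness:
  Job 1: p=3, d=5, C=3, tardiness=max(0,3-5)=0
  Job 2: p=8, d=12, C=11, tardiness=max(0,11-12)=0
  Job 3: p=3, d=13, C=14, tardiness=max(0,14-13)=1
  Job 4: p=2, d=14, C=16, tardiness=max(0,16-14)=2
  Job 5: p=5, d=24, C=21, tardiness=max(0,21-24)=0
  Job 6: p=6, d=30, C=27, tardiness=max(0,27-30)=0
Total tardiness = 3

3


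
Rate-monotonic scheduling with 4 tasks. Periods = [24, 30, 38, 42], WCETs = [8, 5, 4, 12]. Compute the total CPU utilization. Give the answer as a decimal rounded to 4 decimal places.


Compute individual utilizations (exact fractions):
  Task 1: C/T = 8/24 = 1/3 (approx. 0.3333)
  Task 2: C/T = 5/30 = 1/6 (approx. 0.1667)
  Task 3: C/T = 4/38 = 2/19 (approx. 0.1053)
  Task 4: C/T = 12/42 = 2/7 (approx. 0.2857)
Total utilization U = 1/3 + 1/6 + 2/19 + 2/7 = 237/266
Rounded to 4 decimal places: U = 0.8910
RM (Liu & Layland) bound for 4 tasks = 0.756828; compare with U = 237/266 (approx. 0.890977)
bound < U <= 1, so the RM sufficient condition is not met (inconclusive; an exact test such as response-time analysis is needed).

0.8910


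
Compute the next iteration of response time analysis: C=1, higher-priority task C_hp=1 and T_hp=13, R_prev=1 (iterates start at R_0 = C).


R_next = C + ceil(R_prev / T_hp) * C_hp
ceil(1 / 13) = ceil(0.0769) = 1
Interference = 1 * 1 = 1
R_next = 1 + 1 = 2

2


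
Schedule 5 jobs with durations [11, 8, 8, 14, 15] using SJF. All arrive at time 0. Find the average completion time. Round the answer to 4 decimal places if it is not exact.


SJF order (ascending): [8, 8, 11, 14, 15]
Completion times:
  Job 1: burst=8, C=8
  Job 2: burst=8, C=16
  Job 3: burst=11, C=27
  Job 4: burst=14, C=41
  Job 5: burst=15, C=56
Average completion = 148/5 = 29.6

29.6


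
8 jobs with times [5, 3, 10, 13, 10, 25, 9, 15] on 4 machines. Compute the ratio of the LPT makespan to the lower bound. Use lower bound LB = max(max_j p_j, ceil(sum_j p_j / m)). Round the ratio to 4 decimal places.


LPT order: [25, 15, 13, 10, 10, 9, 5, 3]
Machine loads after assignment: [25, 23, 22, 20]
LPT makespan = 25
Lower bound = max(max_job, ceil(total/4)) = max(25, 23) = 25
Ratio = 25 / 25 = 1.0

1.0


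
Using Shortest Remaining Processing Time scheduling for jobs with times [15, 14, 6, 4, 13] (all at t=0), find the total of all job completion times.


Since all jobs arrive at t=0, SRPT equals SPT ordering.
SPT order: [4, 6, 13, 14, 15]
Completion times:
  Job 1: p=4, C=4
  Job 2: p=6, C=10
  Job 3: p=13, C=23
  Job 4: p=14, C=37
  Job 5: p=15, C=52
Total completion time = 4 + 10 + 23 + 37 + 52 = 126

126


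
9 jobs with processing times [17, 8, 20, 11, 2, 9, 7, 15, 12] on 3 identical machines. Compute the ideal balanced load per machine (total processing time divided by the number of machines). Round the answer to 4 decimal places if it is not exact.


Total processing time = 17 + 8 + 20 + 11 + 2 + 9 + 7 + 15 + 12 = 101
Number of machines = 3
Ideal balanced load = 101 / 3 = 33.6667

33.6667


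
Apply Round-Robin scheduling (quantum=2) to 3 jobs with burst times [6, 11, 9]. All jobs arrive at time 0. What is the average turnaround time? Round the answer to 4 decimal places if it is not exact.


Time quantum = 2
Execution trace:
  J1 runs 2 units, time = 2
  J2 runs 2 units, time = 4
  J3 runs 2 units, time = 6
  J1 runs 2 units, time = 8
  J2 runs 2 units, time = 10
  J3 runs 2 units, time = 12
  J1 runs 2 units, time = 14
  J2 runs 2 units, time = 16
  J3 runs 2 units, time = 18
  J2 runs 2 units, time = 20
  J3 runs 2 units, time = 22
  J2 runs 2 units, time = 24
  J3 runs 1 units, time = 25
  J2 runs 1 units, time = 26
Finish times: [14, 26, 25]
Average turnaround = 65/3 = 21.6667

21.6667


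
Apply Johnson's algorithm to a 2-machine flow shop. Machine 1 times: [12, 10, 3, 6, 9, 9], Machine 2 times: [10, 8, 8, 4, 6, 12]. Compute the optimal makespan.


Apply Johnson's rule:
  Group 1 (a <= b): [(3, 3, 8), (6, 9, 12)]
  Group 2 (a > b): [(1, 12, 10), (2, 10, 8), (5, 9, 6), (4, 6, 4)]
Optimal job order: [3, 6, 1, 2, 5, 4]
Schedule:
  Job 3: M1 done at 3, M2 done at 11
  Job 6: M1 done at 12, M2 done at 24
  Job 1: M1 done at 24, M2 done at 34
  Job 2: M1 done at 34, M2 done at 42
  Job 5: M1 done at 43, M2 done at 49
  Job 4: M1 done at 49, M2 done at 53
Makespan = 53

53


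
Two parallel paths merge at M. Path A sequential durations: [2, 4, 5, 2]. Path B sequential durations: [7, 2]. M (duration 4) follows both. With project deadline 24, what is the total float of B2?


Forward pass: ES(B2) = sum of predecessors on chain B = 7
EF = ES + duration = 7 + 2 = 9
Backward pass: LF(M) = deadline = 24; LS(M) = 24 - 4 = 20
LF(B2) = LS(M) - sum(successors on chain B) = 20 - 0 = 20
LS = LF - duration = 20 - 2 = 18
Total float = LS - ES = 18 - 7 = 11

11


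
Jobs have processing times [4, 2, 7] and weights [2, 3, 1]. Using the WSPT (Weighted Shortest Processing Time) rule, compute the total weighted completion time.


Compute p/w ratios and sort ascending (WSPT): [(2, 3), (4, 2), (7, 1)]
Compute weighted completion times:
  Job (p=2,w=3): C=2, w*C=3*2=6
  Job (p=4,w=2): C=6, w*C=2*6=12
  Job (p=7,w=1): C=13, w*C=1*13=13
Total weighted completion time = 31

31


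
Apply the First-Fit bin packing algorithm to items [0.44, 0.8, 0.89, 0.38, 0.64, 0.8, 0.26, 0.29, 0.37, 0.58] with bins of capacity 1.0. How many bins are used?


Place items sequentially using First-Fit:
  Item 0.44 -> new Bin 1
  Item 0.8 -> new Bin 2
  Item 0.89 -> new Bin 3
  Item 0.38 -> Bin 1 (now 0.82)
  Item 0.64 -> new Bin 4
  Item 0.8 -> new Bin 5
  Item 0.26 -> Bin 4 (now 0.9)
  Item 0.29 -> new Bin 6
  Item 0.37 -> Bin 6 (now 0.66)
  Item 0.58 -> new Bin 7
Total bins used = 7

7


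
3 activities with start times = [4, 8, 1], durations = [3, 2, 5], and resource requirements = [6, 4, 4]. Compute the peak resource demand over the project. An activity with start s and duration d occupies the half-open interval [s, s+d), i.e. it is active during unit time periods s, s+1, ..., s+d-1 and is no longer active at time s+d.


Each activity i is active on [start_i, start_i + duration_i).
Compute total resource usage per time slot:
  t=0: active resources = [], total = 0
  t=1: active resources = [4], total = 4
  t=2: active resources = [4], total = 4
  t=3: active resources = [4], total = 4
  t=4: active resources = [6, 4], total = 10
  t=5: active resources = [6, 4], total = 10
  t=6: active resources = [6], total = 6
  t=7: active resources = [], total = 0
  t=8: active resources = [4], total = 4
  t=9: active resources = [4], total = 4
Peak resource demand = 10

10
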